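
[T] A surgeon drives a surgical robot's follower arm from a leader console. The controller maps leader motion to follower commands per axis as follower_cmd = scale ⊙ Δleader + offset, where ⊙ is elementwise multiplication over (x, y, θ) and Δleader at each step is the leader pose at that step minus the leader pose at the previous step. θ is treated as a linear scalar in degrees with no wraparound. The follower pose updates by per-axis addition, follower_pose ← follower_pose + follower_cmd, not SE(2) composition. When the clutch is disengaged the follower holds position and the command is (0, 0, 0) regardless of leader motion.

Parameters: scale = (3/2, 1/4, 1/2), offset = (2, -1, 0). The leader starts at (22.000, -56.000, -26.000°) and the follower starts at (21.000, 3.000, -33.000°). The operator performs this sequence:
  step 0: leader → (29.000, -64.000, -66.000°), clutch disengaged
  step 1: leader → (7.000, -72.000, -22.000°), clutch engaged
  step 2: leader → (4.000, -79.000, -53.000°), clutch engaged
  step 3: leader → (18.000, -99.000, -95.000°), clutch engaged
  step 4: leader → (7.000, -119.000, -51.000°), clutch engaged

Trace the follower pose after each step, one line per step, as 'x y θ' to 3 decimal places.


21.000 3.000 -33.000
-10.000 0.000 -11.000
-12.500 -2.750 -26.500
10.500 -8.750 -47.500
-4.000 -14.750 -25.500

step 0: Δleader=(7.000, -8.000, -40.000°), disengaged; cmd=(0,0,0) → follower holds at (21.000, 3.000, -33.000°)
step 1: Δleader=(-22.000, -8.000, 44.000°), engaged; cmd=(-31.000, -3.000, 22.000°) → follower=(-10.000, 0.000, -11.000°)
step 2: Δleader=(-3.000, -7.000, -31.000°), engaged; cmd=(-2.500, -2.750, -15.500°) → follower=(-12.500, -2.750, -26.500°)
step 3: Δleader=(14.000, -20.000, -42.000°), engaged; cmd=(23.000, -6.000, -21.000°) → follower=(10.500, -8.750, -47.500°)
step 4: Δleader=(-11.000, -20.000, 44.000°), engaged; cmd=(-14.500, -6.000, 22.000°) → follower=(-4.000, -14.750, -25.500°)


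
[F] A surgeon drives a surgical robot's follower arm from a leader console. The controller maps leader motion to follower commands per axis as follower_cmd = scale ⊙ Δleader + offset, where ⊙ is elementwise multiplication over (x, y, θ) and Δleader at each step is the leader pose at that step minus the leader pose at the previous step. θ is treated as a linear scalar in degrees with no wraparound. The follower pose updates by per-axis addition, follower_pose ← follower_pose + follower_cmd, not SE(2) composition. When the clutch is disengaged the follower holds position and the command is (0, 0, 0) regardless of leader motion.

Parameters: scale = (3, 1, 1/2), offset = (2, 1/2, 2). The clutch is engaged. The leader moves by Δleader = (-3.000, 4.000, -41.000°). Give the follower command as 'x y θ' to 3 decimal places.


axis x: 3·-3.000 + 2 = -7.000
axis y: 1·4.000 + 1/2 = 4.500
axis θ: 1/2·-41.000 + 2 = -18.500

-7.000 4.500 -18.500


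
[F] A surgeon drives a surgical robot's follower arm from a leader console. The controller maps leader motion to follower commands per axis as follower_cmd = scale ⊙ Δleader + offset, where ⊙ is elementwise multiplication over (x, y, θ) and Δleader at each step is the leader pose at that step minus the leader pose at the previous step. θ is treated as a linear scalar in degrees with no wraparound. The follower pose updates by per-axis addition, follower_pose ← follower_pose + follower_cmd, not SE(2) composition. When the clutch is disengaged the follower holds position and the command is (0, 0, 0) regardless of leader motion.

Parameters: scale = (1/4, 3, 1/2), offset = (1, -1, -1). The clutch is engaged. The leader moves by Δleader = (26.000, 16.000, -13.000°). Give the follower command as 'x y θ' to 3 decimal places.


7.500 47.000 -7.500

axis x: 1/4·26.000 + 1 = 7.500
axis y: 3·16.000 + -1 = 47.000
axis θ: 1/2·-13.000 + -1 = -7.500


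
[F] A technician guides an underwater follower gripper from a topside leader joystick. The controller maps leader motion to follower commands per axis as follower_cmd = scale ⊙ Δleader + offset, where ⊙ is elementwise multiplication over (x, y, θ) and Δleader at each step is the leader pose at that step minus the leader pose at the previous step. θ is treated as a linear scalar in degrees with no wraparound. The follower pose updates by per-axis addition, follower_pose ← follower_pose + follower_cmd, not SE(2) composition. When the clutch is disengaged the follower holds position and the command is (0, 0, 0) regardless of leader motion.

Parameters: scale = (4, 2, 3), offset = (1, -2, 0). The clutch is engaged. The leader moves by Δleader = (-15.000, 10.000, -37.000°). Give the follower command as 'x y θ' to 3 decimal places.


-59.000 18.000 -111.000

axis x: 4·-15.000 + 1 = -59.000
axis y: 2·10.000 + -2 = 18.000
axis θ: 3·-37.000 + 0 = -111.000


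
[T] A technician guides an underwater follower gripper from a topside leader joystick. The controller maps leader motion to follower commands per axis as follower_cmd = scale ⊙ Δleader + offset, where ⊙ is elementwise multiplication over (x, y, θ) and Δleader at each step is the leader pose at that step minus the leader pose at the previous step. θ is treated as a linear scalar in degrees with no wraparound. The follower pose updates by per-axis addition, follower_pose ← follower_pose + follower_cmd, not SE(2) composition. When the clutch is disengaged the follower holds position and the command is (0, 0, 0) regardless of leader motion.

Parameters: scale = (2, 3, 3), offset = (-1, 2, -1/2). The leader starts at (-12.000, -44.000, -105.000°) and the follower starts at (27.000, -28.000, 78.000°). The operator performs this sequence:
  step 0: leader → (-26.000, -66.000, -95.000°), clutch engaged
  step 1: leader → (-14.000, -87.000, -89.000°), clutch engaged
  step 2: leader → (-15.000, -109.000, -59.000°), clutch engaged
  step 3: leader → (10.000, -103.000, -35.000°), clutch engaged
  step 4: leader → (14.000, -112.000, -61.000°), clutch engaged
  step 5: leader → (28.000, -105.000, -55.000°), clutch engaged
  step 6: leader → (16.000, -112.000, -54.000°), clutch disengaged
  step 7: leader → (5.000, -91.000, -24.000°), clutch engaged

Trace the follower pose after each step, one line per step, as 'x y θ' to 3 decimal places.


step 0: Δleader=(-14.000, -22.000, 10.000°), engaged; cmd=(-29.000, -64.000, 29.500°) → follower=(-2.000, -92.000, 107.500°)
step 1: Δleader=(12.000, -21.000, 6.000°), engaged; cmd=(23.000, -61.000, 17.500°) → follower=(21.000, -153.000, 125.000°)
step 2: Δleader=(-1.000, -22.000, 30.000°), engaged; cmd=(-3.000, -64.000, 89.500°) → follower=(18.000, -217.000, 214.500°)
step 3: Δleader=(25.000, 6.000, 24.000°), engaged; cmd=(49.000, 20.000, 71.500°) → follower=(67.000, -197.000, 286.000°)
step 4: Δleader=(4.000, -9.000, -26.000°), engaged; cmd=(7.000, -25.000, -78.500°) → follower=(74.000, -222.000, 207.500°)
step 5: Δleader=(14.000, 7.000, 6.000°), engaged; cmd=(27.000, 23.000, 17.500°) → follower=(101.000, -199.000, 225.000°)
step 6: Δleader=(-12.000, -7.000, 1.000°), disengaged; cmd=(0,0,0) → follower holds at (101.000, -199.000, 225.000°)
step 7: Δleader=(-11.000, 21.000, 30.000°), engaged; cmd=(-23.000, 65.000, 89.500°) → follower=(78.000, -134.000, 314.500°)

-2.000 -92.000 107.500
21.000 -153.000 125.000
18.000 -217.000 214.500
67.000 -197.000 286.000
74.000 -222.000 207.500
101.000 -199.000 225.000
101.000 -199.000 225.000
78.000 -134.000 314.500


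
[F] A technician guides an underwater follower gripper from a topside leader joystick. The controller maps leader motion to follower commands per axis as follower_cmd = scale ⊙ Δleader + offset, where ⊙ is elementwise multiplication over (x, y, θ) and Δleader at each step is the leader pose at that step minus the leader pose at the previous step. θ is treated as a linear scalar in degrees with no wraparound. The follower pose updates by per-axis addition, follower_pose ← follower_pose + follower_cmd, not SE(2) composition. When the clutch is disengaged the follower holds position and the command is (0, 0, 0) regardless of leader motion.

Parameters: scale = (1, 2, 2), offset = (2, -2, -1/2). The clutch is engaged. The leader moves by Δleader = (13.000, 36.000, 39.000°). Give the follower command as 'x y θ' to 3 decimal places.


axis x: 1·13.000 + 2 = 15.000
axis y: 2·36.000 + -2 = 70.000
axis θ: 2·39.000 + -1/2 = 77.500

15.000 70.000 77.500


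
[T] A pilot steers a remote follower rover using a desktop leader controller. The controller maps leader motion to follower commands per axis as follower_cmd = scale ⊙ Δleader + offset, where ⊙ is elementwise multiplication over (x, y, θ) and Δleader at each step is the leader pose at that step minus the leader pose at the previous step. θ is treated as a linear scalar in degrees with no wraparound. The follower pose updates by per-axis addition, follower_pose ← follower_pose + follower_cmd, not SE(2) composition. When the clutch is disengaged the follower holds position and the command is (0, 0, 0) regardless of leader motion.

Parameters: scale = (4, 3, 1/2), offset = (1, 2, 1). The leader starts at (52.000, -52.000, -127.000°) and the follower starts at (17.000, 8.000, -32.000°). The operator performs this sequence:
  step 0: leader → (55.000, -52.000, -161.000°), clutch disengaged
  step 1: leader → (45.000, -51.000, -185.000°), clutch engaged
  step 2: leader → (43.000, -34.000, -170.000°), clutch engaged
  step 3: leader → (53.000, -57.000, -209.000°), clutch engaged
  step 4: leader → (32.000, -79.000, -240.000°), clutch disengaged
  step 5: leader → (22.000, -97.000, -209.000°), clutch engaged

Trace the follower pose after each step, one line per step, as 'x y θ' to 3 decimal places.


step 0: Δleader=(3.000, 0.000, -34.000°), disengaged; cmd=(0,0,0) → follower holds at (17.000, 8.000, -32.000°)
step 1: Δleader=(-10.000, 1.000, -24.000°), engaged; cmd=(-39.000, 5.000, -11.000°) → follower=(-22.000, 13.000, -43.000°)
step 2: Δleader=(-2.000, 17.000, 15.000°), engaged; cmd=(-7.000, 53.000, 8.500°) → follower=(-29.000, 66.000, -34.500°)
step 3: Δleader=(10.000, -23.000, -39.000°), engaged; cmd=(41.000, -67.000, -18.500°) → follower=(12.000, -1.000, -53.000°)
step 4: Δleader=(-21.000, -22.000, -31.000°), disengaged; cmd=(0,0,0) → follower holds at (12.000, -1.000, -53.000°)
step 5: Δleader=(-10.000, -18.000, 31.000°), engaged; cmd=(-39.000, -52.000, 16.500°) → follower=(-27.000, -53.000, -36.500°)

17.000 8.000 -32.000
-22.000 13.000 -43.000
-29.000 66.000 -34.500
12.000 -1.000 -53.000
12.000 -1.000 -53.000
-27.000 -53.000 -36.500


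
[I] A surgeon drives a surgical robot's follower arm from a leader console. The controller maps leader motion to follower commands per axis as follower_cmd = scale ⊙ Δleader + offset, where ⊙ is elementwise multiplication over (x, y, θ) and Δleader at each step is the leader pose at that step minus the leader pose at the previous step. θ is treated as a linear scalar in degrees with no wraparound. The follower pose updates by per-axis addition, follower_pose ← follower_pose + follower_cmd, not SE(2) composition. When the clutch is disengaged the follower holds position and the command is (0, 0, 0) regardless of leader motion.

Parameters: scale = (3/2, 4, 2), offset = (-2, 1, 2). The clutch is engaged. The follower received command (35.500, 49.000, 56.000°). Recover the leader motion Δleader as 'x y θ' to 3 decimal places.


axis x: (35.500 − -2) / (3/2) = 25.000
axis y: (49.000 − 1) / (4) = 12.000
axis θ: (56.000 − 2) / (2) = 27.000

25.000 12.000 27.000


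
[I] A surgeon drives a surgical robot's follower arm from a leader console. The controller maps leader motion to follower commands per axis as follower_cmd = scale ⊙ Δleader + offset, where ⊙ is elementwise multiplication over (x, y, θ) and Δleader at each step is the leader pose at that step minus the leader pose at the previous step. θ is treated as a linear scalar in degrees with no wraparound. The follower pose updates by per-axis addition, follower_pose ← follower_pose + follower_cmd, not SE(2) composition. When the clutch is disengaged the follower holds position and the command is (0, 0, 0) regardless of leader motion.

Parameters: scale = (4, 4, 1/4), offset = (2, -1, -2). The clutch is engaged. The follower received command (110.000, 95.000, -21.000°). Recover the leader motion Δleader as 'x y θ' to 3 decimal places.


axis x: (110.000 − 2) / (4) = 27.000
axis y: (95.000 − -1) / (4) = 24.000
axis θ: (-21.000 − -2) / (1/4) = -76.000

27.000 24.000 -76.000


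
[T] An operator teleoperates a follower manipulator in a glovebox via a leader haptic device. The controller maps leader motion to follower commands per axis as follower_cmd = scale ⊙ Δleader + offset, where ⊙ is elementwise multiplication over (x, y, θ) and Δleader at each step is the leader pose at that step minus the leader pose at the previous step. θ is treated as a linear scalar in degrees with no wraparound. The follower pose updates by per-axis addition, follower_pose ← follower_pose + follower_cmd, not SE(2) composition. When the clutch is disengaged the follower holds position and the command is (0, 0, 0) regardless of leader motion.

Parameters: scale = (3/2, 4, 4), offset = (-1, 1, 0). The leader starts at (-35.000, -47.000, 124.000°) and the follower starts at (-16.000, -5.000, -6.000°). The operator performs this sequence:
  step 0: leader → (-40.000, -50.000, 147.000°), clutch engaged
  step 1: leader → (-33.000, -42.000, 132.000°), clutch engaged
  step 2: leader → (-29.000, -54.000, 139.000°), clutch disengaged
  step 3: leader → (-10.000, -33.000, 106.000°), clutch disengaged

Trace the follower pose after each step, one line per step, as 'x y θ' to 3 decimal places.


step 0: Δleader=(-5.000, -3.000, 23.000°), engaged; cmd=(-8.500, -11.000, 92.000°) → follower=(-24.500, -16.000, 86.000°)
step 1: Δleader=(7.000, 8.000, -15.000°), engaged; cmd=(9.500, 33.000, -60.000°) → follower=(-15.000, 17.000, 26.000°)
step 2: Δleader=(4.000, -12.000, 7.000°), disengaged; cmd=(0,0,0) → follower holds at (-15.000, 17.000, 26.000°)
step 3: Δleader=(19.000, 21.000, -33.000°), disengaged; cmd=(0,0,0) → follower holds at (-15.000, 17.000, 26.000°)

-24.500 -16.000 86.000
-15.000 17.000 26.000
-15.000 17.000 26.000
-15.000 17.000 26.000


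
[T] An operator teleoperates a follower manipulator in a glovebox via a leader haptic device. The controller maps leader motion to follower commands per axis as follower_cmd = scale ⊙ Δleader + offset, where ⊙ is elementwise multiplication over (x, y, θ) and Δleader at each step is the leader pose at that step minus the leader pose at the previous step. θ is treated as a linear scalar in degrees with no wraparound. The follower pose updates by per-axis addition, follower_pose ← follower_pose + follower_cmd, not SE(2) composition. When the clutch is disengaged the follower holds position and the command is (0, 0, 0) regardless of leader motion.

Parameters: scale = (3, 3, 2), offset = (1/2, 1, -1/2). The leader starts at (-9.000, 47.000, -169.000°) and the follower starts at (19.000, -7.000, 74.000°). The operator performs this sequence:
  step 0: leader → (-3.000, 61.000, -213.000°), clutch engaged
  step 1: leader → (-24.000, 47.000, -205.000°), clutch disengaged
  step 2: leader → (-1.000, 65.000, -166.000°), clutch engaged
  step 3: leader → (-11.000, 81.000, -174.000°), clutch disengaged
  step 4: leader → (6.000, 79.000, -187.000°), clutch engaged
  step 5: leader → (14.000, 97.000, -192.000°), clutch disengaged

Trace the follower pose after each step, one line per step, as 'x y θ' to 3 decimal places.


step 0: Δleader=(6.000, 14.000, -44.000°), engaged; cmd=(18.500, 43.000, -88.500°) → follower=(37.500, 36.000, -14.500°)
step 1: Δleader=(-21.000, -14.000, 8.000°), disengaged; cmd=(0,0,0) → follower holds at (37.500, 36.000, -14.500°)
step 2: Δleader=(23.000, 18.000, 39.000°), engaged; cmd=(69.500, 55.000, 77.500°) → follower=(107.000, 91.000, 63.000°)
step 3: Δleader=(-10.000, 16.000, -8.000°), disengaged; cmd=(0,0,0) → follower holds at (107.000, 91.000, 63.000°)
step 4: Δleader=(17.000, -2.000, -13.000°), engaged; cmd=(51.500, -5.000, -26.500°) → follower=(158.500, 86.000, 36.500°)
step 5: Δleader=(8.000, 18.000, -5.000°), disengaged; cmd=(0,0,0) → follower holds at (158.500, 86.000, 36.500°)

37.500 36.000 -14.500
37.500 36.000 -14.500
107.000 91.000 63.000
107.000 91.000 63.000
158.500 86.000 36.500
158.500 86.000 36.500


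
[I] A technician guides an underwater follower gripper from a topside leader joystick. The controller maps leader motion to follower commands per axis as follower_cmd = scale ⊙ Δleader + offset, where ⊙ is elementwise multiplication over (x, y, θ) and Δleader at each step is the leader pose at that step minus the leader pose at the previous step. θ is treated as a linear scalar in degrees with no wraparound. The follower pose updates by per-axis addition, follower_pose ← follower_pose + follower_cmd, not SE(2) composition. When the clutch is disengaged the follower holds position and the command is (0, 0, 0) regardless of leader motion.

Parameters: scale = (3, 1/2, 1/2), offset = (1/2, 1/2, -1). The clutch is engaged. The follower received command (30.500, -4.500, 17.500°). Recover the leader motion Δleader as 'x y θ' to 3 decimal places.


axis x: (30.500 − 1/2) / (3) = 10.000
axis y: (-4.500 − 1/2) / (1/2) = -10.000
axis θ: (17.500 − -1) / (1/2) = 37.000

10.000 -10.000 37.000


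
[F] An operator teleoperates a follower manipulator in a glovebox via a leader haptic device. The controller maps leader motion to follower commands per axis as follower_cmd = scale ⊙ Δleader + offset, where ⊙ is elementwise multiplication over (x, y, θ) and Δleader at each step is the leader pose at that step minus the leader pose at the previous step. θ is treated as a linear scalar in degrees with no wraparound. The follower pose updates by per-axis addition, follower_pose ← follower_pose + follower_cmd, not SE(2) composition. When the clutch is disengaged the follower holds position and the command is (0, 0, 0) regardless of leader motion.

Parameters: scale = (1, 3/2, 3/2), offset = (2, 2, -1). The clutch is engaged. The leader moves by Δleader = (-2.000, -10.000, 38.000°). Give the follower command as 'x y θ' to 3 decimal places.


0.000 -13.000 56.000

axis x: 1·-2.000 + 2 = 0.000
axis y: 3/2·-10.000 + 2 = -13.000
axis θ: 3/2·38.000 + -1 = 56.000


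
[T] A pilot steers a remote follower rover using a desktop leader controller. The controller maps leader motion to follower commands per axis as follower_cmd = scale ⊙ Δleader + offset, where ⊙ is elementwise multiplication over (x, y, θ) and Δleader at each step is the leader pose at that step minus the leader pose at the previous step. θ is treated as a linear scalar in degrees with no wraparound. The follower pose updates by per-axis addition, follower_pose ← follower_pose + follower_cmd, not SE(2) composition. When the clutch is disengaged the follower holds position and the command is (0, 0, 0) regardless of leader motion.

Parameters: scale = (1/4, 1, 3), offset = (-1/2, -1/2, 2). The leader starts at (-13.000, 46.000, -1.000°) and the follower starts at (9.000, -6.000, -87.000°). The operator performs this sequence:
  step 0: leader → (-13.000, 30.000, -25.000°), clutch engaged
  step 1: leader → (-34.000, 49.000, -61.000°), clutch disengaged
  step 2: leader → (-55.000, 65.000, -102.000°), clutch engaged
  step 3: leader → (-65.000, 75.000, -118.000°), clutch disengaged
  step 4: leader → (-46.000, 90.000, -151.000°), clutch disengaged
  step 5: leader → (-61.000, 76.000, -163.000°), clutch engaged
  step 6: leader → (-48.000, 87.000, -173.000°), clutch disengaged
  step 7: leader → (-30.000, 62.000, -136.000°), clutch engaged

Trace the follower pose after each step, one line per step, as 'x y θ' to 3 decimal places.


step 0: Δleader=(0.000, -16.000, -24.000°), engaged; cmd=(-0.500, -16.500, -70.000°) → follower=(8.500, -22.500, -157.000°)
step 1: Δleader=(-21.000, 19.000, -36.000°), disengaged; cmd=(0,0,0) → follower holds at (8.500, -22.500, -157.000°)
step 2: Δleader=(-21.000, 16.000, -41.000°), engaged; cmd=(-5.750, 15.500, -121.000°) → follower=(2.750, -7.000, -278.000°)
step 3: Δleader=(-10.000, 10.000, -16.000°), disengaged; cmd=(0,0,0) → follower holds at (2.750, -7.000, -278.000°)
step 4: Δleader=(19.000, 15.000, -33.000°), disengaged; cmd=(0,0,0) → follower holds at (2.750, -7.000, -278.000°)
step 5: Δleader=(-15.000, -14.000, -12.000°), engaged; cmd=(-4.250, -14.500, -34.000°) → follower=(-1.500, -21.500, -312.000°)
step 6: Δleader=(13.000, 11.000, -10.000°), disengaged; cmd=(0,0,0) → follower holds at (-1.500, -21.500, -312.000°)
step 7: Δleader=(18.000, -25.000, 37.000°), engaged; cmd=(4.000, -25.500, 113.000°) → follower=(2.500, -47.000, -199.000°)

8.500 -22.500 -157.000
8.500 -22.500 -157.000
2.750 -7.000 -278.000
2.750 -7.000 -278.000
2.750 -7.000 -278.000
-1.500 -21.500 -312.000
-1.500 -21.500 -312.000
2.500 -47.000 -199.000


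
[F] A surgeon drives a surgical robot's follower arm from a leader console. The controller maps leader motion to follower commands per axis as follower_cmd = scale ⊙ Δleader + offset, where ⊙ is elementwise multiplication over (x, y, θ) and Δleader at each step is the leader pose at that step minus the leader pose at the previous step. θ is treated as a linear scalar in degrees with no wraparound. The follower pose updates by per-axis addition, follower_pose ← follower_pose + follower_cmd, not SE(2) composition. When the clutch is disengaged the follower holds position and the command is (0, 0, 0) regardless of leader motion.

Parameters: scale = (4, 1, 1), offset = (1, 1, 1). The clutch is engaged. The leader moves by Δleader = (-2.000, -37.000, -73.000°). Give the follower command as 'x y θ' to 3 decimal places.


axis x: 4·-2.000 + 1 = -7.000
axis y: 1·-37.000 + 1 = -36.000
axis θ: 1·-73.000 + 1 = -72.000

-7.000 -36.000 -72.000


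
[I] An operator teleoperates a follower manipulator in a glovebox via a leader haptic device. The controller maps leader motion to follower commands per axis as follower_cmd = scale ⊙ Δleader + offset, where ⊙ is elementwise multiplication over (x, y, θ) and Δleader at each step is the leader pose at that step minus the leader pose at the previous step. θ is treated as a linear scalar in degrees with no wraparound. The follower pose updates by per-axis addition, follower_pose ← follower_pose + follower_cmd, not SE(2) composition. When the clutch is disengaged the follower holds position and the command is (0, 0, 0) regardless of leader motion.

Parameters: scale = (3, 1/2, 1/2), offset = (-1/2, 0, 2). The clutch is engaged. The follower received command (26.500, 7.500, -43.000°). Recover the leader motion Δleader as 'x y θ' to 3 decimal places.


axis x: (26.500 − -1/2) / (3) = 9.000
axis y: (7.500 − 0) / (1/2) = 15.000
axis θ: (-43.000 − 2) / (1/2) = -90.000

9.000 15.000 -90.000


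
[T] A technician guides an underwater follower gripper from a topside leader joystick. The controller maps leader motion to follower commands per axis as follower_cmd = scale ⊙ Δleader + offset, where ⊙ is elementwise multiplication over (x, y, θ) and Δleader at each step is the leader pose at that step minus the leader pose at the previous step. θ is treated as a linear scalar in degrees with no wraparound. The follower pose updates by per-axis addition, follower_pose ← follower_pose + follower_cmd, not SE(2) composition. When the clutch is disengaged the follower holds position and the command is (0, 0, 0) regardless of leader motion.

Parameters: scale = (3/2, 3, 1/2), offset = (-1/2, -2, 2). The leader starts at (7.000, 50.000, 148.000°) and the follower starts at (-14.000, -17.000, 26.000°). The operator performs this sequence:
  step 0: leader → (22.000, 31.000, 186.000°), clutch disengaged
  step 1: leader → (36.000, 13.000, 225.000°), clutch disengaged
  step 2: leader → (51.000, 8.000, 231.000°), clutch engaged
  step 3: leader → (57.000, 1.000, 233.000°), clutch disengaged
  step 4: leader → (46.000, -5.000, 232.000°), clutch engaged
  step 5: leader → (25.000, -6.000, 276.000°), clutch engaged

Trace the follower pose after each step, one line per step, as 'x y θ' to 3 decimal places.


-14.000 -17.000 26.000
-14.000 -17.000 26.000
8.000 -34.000 31.000
8.000 -34.000 31.000
-9.000 -54.000 32.500
-41.000 -59.000 56.500

step 0: Δleader=(15.000, -19.000, 38.000°), disengaged; cmd=(0,0,0) → follower holds at (-14.000, -17.000, 26.000°)
step 1: Δleader=(14.000, -18.000, 39.000°), disengaged; cmd=(0,0,0) → follower holds at (-14.000, -17.000, 26.000°)
step 2: Δleader=(15.000, -5.000, 6.000°), engaged; cmd=(22.000, -17.000, 5.000°) → follower=(8.000, -34.000, 31.000°)
step 3: Δleader=(6.000, -7.000, 2.000°), disengaged; cmd=(0,0,0) → follower holds at (8.000, -34.000, 31.000°)
step 4: Δleader=(-11.000, -6.000, -1.000°), engaged; cmd=(-17.000, -20.000, 1.500°) → follower=(-9.000, -54.000, 32.500°)
step 5: Δleader=(-21.000, -1.000, 44.000°), engaged; cmd=(-32.000, -5.000, 24.000°) → follower=(-41.000, -59.000, 56.500°)


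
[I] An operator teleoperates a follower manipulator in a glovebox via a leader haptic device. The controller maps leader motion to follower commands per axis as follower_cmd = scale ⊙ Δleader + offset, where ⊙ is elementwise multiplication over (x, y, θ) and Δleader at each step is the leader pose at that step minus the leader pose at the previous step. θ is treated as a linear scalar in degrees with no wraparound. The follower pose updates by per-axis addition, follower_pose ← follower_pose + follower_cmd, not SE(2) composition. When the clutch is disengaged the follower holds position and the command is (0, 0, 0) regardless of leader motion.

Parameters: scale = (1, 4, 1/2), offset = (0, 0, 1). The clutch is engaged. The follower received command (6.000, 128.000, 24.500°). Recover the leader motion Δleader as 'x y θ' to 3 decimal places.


6.000 32.000 47.000

axis x: (6.000 − 0) / (1) = 6.000
axis y: (128.000 − 0) / (4) = 32.000
axis θ: (24.500 − 1) / (1/2) = 47.000


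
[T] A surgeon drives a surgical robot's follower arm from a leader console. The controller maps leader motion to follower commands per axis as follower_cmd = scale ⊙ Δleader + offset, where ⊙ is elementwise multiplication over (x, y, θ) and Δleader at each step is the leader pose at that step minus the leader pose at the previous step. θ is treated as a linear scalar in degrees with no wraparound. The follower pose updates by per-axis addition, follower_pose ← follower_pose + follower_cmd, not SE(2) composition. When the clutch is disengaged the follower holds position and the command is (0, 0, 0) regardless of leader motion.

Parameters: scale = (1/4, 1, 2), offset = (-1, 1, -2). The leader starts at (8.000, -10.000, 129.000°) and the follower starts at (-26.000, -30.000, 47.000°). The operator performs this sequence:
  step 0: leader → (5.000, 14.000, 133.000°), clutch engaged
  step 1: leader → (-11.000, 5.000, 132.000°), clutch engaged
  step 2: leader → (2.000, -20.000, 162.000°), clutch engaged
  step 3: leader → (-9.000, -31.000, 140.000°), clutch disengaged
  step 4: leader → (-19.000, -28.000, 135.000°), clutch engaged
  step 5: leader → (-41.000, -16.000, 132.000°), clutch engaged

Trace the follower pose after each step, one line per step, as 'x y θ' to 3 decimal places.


-27.750 -5.000 53.000
-32.750 -13.000 49.000
-30.500 -37.000 107.000
-30.500 -37.000 107.000
-34.000 -33.000 95.000
-40.500 -20.000 87.000

step 0: Δleader=(-3.000, 24.000, 4.000°), engaged; cmd=(-1.750, 25.000, 6.000°) → follower=(-27.750, -5.000, 53.000°)
step 1: Δleader=(-16.000, -9.000, -1.000°), engaged; cmd=(-5.000, -8.000, -4.000°) → follower=(-32.750, -13.000, 49.000°)
step 2: Δleader=(13.000, -25.000, 30.000°), engaged; cmd=(2.250, -24.000, 58.000°) → follower=(-30.500, -37.000, 107.000°)
step 3: Δleader=(-11.000, -11.000, -22.000°), disengaged; cmd=(0,0,0) → follower holds at (-30.500, -37.000, 107.000°)
step 4: Δleader=(-10.000, 3.000, -5.000°), engaged; cmd=(-3.500, 4.000, -12.000°) → follower=(-34.000, -33.000, 95.000°)
step 5: Δleader=(-22.000, 12.000, -3.000°), engaged; cmd=(-6.500, 13.000, -8.000°) → follower=(-40.500, -20.000, 87.000°)


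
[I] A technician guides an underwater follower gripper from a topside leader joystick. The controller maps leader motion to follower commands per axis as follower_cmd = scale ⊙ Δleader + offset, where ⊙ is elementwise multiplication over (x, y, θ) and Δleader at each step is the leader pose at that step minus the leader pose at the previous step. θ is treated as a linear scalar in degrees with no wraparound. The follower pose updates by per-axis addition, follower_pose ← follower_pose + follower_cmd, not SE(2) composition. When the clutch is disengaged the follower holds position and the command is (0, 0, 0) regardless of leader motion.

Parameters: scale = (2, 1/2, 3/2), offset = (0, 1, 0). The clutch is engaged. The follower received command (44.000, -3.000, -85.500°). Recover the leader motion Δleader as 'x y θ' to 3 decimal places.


axis x: (44.000 − 0) / (2) = 22.000
axis y: (-3.000 − 1) / (1/2) = -8.000
axis θ: (-85.500 − 0) / (3/2) = -57.000

22.000 -8.000 -57.000


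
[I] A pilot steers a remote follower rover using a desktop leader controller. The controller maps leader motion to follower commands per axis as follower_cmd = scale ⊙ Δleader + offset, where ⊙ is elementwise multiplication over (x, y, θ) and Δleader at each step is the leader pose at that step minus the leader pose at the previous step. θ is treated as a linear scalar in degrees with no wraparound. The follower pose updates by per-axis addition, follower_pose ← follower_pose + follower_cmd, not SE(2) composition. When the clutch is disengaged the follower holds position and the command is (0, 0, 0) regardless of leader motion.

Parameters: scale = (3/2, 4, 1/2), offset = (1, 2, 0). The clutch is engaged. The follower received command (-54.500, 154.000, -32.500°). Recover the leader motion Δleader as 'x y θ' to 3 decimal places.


-37.000 38.000 -65.000

axis x: (-54.500 − 1) / (3/2) = -37.000
axis y: (154.000 − 2) / (4) = 38.000
axis θ: (-32.500 − 0) / (1/2) = -65.000


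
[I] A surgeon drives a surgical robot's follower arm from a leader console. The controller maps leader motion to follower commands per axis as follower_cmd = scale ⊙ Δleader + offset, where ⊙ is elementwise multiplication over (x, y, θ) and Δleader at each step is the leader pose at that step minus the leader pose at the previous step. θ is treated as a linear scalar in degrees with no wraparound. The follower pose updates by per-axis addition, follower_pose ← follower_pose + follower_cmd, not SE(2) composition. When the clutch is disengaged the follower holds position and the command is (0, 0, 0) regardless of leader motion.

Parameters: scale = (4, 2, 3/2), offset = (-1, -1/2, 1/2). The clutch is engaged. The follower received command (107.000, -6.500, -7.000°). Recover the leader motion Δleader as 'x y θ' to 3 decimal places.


axis x: (107.000 − -1) / (4) = 27.000
axis y: (-6.500 − -1/2) / (2) = -3.000
axis θ: (-7.000 − 1/2) / (3/2) = -5.000

27.000 -3.000 -5.000


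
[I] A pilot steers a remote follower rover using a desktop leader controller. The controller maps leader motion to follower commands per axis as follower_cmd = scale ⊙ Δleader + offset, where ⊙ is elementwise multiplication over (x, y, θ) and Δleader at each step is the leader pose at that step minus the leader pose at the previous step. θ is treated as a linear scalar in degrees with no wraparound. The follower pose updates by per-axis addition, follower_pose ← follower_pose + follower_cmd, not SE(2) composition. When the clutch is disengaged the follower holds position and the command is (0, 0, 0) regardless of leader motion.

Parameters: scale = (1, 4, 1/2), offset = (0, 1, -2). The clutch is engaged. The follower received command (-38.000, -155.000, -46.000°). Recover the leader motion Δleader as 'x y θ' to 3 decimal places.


axis x: (-38.000 − 0) / (1) = -38.000
axis y: (-155.000 − 1) / (4) = -39.000
axis θ: (-46.000 − -2) / (1/2) = -88.000

-38.000 -39.000 -88.000


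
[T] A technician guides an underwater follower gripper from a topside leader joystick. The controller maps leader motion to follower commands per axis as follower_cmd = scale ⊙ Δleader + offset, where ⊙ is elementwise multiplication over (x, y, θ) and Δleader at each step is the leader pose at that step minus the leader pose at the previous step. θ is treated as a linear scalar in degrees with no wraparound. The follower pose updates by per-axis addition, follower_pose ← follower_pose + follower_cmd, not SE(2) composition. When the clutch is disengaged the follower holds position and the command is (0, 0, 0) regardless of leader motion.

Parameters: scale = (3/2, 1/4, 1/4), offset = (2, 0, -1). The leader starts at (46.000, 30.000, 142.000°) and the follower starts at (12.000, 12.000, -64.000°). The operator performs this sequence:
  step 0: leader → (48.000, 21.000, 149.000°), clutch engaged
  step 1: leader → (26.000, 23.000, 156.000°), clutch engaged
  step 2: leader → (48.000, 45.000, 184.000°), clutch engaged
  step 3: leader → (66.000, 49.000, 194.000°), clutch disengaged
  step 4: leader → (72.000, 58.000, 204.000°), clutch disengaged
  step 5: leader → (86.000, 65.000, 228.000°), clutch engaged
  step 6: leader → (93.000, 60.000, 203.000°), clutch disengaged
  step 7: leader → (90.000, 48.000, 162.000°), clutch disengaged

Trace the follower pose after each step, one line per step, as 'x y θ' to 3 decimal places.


step 0: Δleader=(2.000, -9.000, 7.000°), engaged; cmd=(5.000, -2.250, 0.750°) → follower=(17.000, 9.750, -63.250°)
step 1: Δleader=(-22.000, 2.000, 7.000°), engaged; cmd=(-31.000, 0.500, 0.750°) → follower=(-14.000, 10.250, -62.500°)
step 2: Δleader=(22.000, 22.000, 28.000°), engaged; cmd=(35.000, 5.500, 6.000°) → follower=(21.000, 15.750, -56.500°)
step 3: Δleader=(18.000, 4.000, 10.000°), disengaged; cmd=(0,0,0) → follower holds at (21.000, 15.750, -56.500°)
step 4: Δleader=(6.000, 9.000, 10.000°), disengaged; cmd=(0,0,0) → follower holds at (21.000, 15.750, -56.500°)
step 5: Δleader=(14.000, 7.000, 24.000°), engaged; cmd=(23.000, 1.750, 5.000°) → follower=(44.000, 17.500, -51.500°)
step 6: Δleader=(7.000, -5.000, -25.000°), disengaged; cmd=(0,0,0) → follower holds at (44.000, 17.500, -51.500°)
step 7: Δleader=(-3.000, -12.000, -41.000°), disengaged; cmd=(0,0,0) → follower holds at (44.000, 17.500, -51.500°)

17.000 9.750 -63.250
-14.000 10.250 -62.500
21.000 15.750 -56.500
21.000 15.750 -56.500
21.000 15.750 -56.500
44.000 17.500 -51.500
44.000 17.500 -51.500
44.000 17.500 -51.500


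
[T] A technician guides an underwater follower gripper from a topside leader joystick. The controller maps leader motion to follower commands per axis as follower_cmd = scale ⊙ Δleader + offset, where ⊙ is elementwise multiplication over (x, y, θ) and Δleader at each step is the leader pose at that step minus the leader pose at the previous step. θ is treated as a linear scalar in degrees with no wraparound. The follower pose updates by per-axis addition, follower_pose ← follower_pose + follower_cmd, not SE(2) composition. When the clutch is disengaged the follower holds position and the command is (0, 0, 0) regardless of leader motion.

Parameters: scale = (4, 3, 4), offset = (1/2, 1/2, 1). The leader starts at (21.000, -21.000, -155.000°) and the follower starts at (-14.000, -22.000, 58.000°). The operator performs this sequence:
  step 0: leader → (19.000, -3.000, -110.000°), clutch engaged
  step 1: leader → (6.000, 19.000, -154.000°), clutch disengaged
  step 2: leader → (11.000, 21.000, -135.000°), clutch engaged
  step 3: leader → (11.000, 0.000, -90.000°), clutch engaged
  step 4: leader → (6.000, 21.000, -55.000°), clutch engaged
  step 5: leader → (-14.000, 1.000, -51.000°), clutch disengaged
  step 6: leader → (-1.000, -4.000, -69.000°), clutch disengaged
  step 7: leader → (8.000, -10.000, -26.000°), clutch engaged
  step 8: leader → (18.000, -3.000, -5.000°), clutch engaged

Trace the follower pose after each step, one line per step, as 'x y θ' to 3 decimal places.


-21.500 32.500 239.000
-21.500 32.500 239.000
-1.000 39.000 316.000
-0.500 -23.500 497.000
-20.000 40.000 638.000
-20.000 40.000 638.000
-20.000 40.000 638.000
16.500 22.500 811.000
57.000 44.000 896.000

step 0: Δleader=(-2.000, 18.000, 45.000°), engaged; cmd=(-7.500, 54.500, 181.000°) → follower=(-21.500, 32.500, 239.000°)
step 1: Δleader=(-13.000, 22.000, -44.000°), disengaged; cmd=(0,0,0) → follower holds at (-21.500, 32.500, 239.000°)
step 2: Δleader=(5.000, 2.000, 19.000°), engaged; cmd=(20.500, 6.500, 77.000°) → follower=(-1.000, 39.000, 316.000°)
step 3: Δleader=(0.000, -21.000, 45.000°), engaged; cmd=(0.500, -62.500, 181.000°) → follower=(-0.500, -23.500, 497.000°)
step 4: Δleader=(-5.000, 21.000, 35.000°), engaged; cmd=(-19.500, 63.500, 141.000°) → follower=(-20.000, 40.000, 638.000°)
step 5: Δleader=(-20.000, -20.000, 4.000°), disengaged; cmd=(0,0,0) → follower holds at (-20.000, 40.000, 638.000°)
step 6: Δleader=(13.000, -5.000, -18.000°), disengaged; cmd=(0,0,0) → follower holds at (-20.000, 40.000, 638.000°)
step 7: Δleader=(9.000, -6.000, 43.000°), engaged; cmd=(36.500, -17.500, 173.000°) → follower=(16.500, 22.500, 811.000°)
step 8: Δleader=(10.000, 7.000, 21.000°), engaged; cmd=(40.500, 21.500, 85.000°) → follower=(57.000, 44.000, 896.000°)


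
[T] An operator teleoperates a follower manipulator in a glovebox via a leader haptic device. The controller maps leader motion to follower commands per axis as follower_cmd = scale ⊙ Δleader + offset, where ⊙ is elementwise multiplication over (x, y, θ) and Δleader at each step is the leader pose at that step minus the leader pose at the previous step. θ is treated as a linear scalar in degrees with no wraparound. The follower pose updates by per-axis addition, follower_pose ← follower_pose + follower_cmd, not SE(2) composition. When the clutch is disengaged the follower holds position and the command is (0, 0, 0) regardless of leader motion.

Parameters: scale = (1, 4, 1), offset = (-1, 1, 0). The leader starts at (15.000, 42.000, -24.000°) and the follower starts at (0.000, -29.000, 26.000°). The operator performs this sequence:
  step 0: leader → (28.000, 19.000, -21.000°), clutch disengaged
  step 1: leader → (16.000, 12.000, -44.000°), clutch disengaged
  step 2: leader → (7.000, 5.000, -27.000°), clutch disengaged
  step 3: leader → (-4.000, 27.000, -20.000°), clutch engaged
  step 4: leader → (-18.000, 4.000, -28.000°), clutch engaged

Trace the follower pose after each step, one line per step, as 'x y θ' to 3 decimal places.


step 0: Δleader=(13.000, -23.000, 3.000°), disengaged; cmd=(0,0,0) → follower holds at (0.000, -29.000, 26.000°)
step 1: Δleader=(-12.000, -7.000, -23.000°), disengaged; cmd=(0,0,0) → follower holds at (0.000, -29.000, 26.000°)
step 2: Δleader=(-9.000, -7.000, 17.000°), disengaged; cmd=(0,0,0) → follower holds at (0.000, -29.000, 26.000°)
step 3: Δleader=(-11.000, 22.000, 7.000°), engaged; cmd=(-12.000, 89.000, 7.000°) → follower=(-12.000, 60.000, 33.000°)
step 4: Δleader=(-14.000, -23.000, -8.000°), engaged; cmd=(-15.000, -91.000, -8.000°) → follower=(-27.000, -31.000, 25.000°)

0.000 -29.000 26.000
0.000 -29.000 26.000
0.000 -29.000 26.000
-12.000 60.000 33.000
-27.000 -31.000 25.000
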